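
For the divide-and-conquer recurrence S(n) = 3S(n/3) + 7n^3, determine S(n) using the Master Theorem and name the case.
Master Theorem template: S(n) = a·S(n/b) + f(n).
Here: a=3, b=3, f(n)=7n^3
Compute log_b(a) = log_3(3) = 1.
f(n) = 7n^3 = Ω(n^(1+ε)) with ε = 2, and the regularity condition holds (a·f(n/b) = (a/b^3)·f(n) with a/b^3 = 3^-2 < 1). Case 3: S(n) = Θ(f(n)) = Θ(n^3).

Case 3: S(n) = Θ(n^3)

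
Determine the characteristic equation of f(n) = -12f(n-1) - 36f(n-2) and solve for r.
Substitute f(n) = rⁿ and divide through by rⁿ⁻²: r² + 12r + 36 = 0
Factor: (r + 6)² = 0, so r = -6 (double root).
General solution: f(n) = (A + Bn)·(-6)ⁿ

Characteristic: r² + 12r + 36 = 0, Roots: r = -6 (double root)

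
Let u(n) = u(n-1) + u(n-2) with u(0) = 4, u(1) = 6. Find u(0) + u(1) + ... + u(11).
Computing the sequence terms: 4, 6, 10, 16, 26, 42, 68, 110, 178, 288, 466, 754
Adding these values together:

1968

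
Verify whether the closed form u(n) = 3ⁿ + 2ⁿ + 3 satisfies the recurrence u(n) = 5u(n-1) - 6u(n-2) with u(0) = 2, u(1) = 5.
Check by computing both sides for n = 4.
From the recurrence with u(0) = 2, u(1) = 5:
  u(0) = 2, u(1) = 5, u(2) = 13, u(3) = 35, u(4) = 97
  so the recurrence gives u(4) = 97.
From the proposed closed form u(n) = 3ⁿ + 2ⁿ + 3:
  u(4) = 100.
The recurrence gives 97 but the closed form gives 100, so the closed form does not satisfy the recurrence.

No, the closed form is incorrect.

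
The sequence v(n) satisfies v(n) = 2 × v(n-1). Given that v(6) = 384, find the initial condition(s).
In general v(n) = 2ⁿ · v(0). At n = 6: v(0) = v(6) / 2^6 = 384 / 64 = 6.

v(0) = 6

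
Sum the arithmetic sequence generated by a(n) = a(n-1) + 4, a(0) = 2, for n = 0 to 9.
Computing the sequence terms: 2, 6, 10, 14, 18, 22, 26, 30, 34, 38
Adding these values together:

200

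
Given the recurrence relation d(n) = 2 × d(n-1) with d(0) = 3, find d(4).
Computing step by step:
d(0) = 3
d(1) = 2 × 3 = 6
d(2) = 2 × 6 = 12
d(3) = 2 × 12 = 24
d(4) = 2 × 24 = 48

48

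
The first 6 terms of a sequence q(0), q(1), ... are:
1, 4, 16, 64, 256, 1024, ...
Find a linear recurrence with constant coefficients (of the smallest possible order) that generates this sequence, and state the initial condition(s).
Look for the lowest-order linear relation among consecutive terms.
Observation: each term is 4× the previous.
Check at n=2: 4·4 = 16. ✓

q(n) = 4 × q(n-1), q(0) = 1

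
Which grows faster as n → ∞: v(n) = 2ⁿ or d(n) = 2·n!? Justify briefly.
Comparing growth rates:
Growth-rate hierarchy: log n ≺ any polynomial ≺ any exponential cⁿ (c>1) ≺ n! ≺ nⁿ.
factorial dominates exponential base 2 asymptotically.

d(n) grows faster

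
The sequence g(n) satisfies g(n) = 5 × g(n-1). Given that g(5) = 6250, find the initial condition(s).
In general g(n) = 5ⁿ · g(0). At n = 5: g(0) = g(5) / 5^5 = 6250 / 3125 = 2.

g(0) = 2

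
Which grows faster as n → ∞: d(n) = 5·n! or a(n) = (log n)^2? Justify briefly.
Comparing growth rates:
Growth-rate hierarchy: log n ≺ any polynomial ≺ any exponential cⁿ (c>1) ≺ n! ≺ nⁿ.
factorial dominates polylogarithmic (log n)^2 asymptotically.

d(n) grows faster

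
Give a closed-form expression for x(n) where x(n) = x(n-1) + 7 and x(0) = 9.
Recurrence: x(n) = x(n-1) + 7, initial: x(0) = 9.
Each step adds 7, so x(n) = x(0) + 7n = 7n + 9.

x(n) = 7n + 9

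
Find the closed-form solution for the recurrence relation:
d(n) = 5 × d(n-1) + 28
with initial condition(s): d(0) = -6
Recurrence: d(n) = 5 × d(n-1) + 28, initial: d(0) = -6.
Try d(n) = A·5ⁿ + C. Substituting: A·5ⁿ + C = 5(A·5ⁿ⁻¹ + C) + 28 = A·5ⁿ + 5C + 28, so C = 5C + 28, giving C = -7. Then d(0) = A - 7 = -6 gives A = 1.

d(n) = 5ⁿ - 7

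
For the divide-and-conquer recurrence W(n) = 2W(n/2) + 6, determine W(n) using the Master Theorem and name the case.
Master Theorem template: W(n) = a·W(n/b) + f(n).
Here: a=2, b=2, f(n)=6
Compute log_b(a) = log_2(2) = 1.
f(n) = 6 = O(n^(1-ε)) with ε = 1. Case 1: W(n) = Θ(n^log_b(a)) = Θ(n).

Case 1: W(n) = Θ(n)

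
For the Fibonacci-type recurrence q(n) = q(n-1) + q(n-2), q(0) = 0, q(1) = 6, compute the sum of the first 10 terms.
Computing the sequence terms: 0, 6, 6, 12, 18, 30, 48, 78, 126, 204
Adding these values together:

528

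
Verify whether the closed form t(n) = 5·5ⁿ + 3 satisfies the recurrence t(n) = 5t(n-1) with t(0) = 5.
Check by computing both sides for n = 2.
From the recurrence with t(0) = 5:
  t(0) = 5, t(1) = 25, t(2) = 125
  so the recurrence gives t(2) = 125.
From the proposed closed form t(n) = 5·5ⁿ + 3:
  t(2) = 128.
The recurrence gives 125 but the closed form gives 128, so the closed form does not satisfy the recurrence.

No, the closed form is incorrect.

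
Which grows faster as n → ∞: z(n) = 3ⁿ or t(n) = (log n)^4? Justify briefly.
Comparing growth rates:
Growth-rate hierarchy: log n ≺ any polynomial ≺ any exponential cⁿ (c>1) ≺ n! ≺ nⁿ.
exponential base 3 dominates polylogarithmic (log n)^4 asymptotically.

z(n) grows faster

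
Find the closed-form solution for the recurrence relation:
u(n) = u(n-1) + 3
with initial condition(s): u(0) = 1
Recurrence: u(n) = u(n-1) + 3, initial: u(0) = 1.
Each step adds 3, so u(n) = u(0) + 3n = 3n + 1.

u(n) = 3n + 1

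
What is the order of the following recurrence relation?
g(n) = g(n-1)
The order is the largest lag k for which g(n-k) appears. Here the deepest term is g(n-1), so the order is 1.

Order 1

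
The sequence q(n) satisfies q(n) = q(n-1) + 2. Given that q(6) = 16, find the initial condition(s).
q(6) = q(0) + 6·2, so q(0) = 16 - 12 = 4.

q(0) = 4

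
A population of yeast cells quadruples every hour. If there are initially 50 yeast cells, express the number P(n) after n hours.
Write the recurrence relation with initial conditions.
Each hour multiplies the count by 4, so the count after n hours depends only on the count after n-1 hours: P(n) = 4 × P(n-1). The starting count gives P(0) = 50.
Unrolling n times gives the closed form P(n) = 50 × 4ⁿ.

P(n) = 4 × P(n-1), P(0) = 50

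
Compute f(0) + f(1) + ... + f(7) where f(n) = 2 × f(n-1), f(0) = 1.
Computing the sequence terms: 1, 2, 4, 8, 16, 32, 64, 128
Adding these values together:

255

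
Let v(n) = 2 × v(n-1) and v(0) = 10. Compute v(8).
Computing step by step:
v(0) = 10
v(1) = 2 × 10 = 20
v(2) = 2 × 20 = 40
v(3) = 2 × 40 = 80
v(4) = 2 × 80 = 160
v(5) = 2 × 160 = 320
v(6) = 2 × 320 = 640
v(7) = 2 × 640 = 1280
v(8) = 2 × 1280 = 2560

2560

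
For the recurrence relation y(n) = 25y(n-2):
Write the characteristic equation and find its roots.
Substitute y(n) = rⁿ and divide through by rⁿ⁻²: r² - 25 = 0
Factor: (r - 5)(r + 5) = 0, so r = 5, -5.
General solution: y(n) = A·5ⁿ + B·(-5)ⁿ

Characteristic: r² - 25 = 0, Roots: r = 5, -5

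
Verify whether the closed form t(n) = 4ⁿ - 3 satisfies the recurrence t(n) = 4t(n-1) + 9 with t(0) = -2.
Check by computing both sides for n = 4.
From the recurrence with t(0) = -2:
  t(0) = -2, t(1) = 1, t(2) = 13, t(3) = 61, t(4) = 253
  so the recurrence gives t(4) = 253.
From the proposed closed form t(n) = 4ⁿ - 3:
  t(4) = 253.
Both sides give 253 at n = 4, and the initial condition(s) match, so the closed form is consistent.

Yes, the closed form is correct.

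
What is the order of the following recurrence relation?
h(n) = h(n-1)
The order is the largest lag k for which h(n-k) appears. Here the deepest term is h(n-1), so the order is 1.

Order 1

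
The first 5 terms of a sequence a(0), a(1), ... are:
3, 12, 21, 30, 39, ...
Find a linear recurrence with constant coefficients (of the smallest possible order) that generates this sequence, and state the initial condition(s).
Look for the lowest-order linear relation among consecutive terms.
Observation: consecutive differences are constant (= 9).
Check at n=2: 1·12 + 9 = 21. ✓

a(n) = a(n-1) + 9, a(0) = 3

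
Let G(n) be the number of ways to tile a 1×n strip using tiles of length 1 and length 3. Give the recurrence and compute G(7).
Condition on the last tile: it has length 1 (leaving a 1×(n-1) strip) or length 3 (leaving a 1×(n-3) strip), so G(n) = G(n-1) + G(n-3) (order-3 linear recurrence).
For 0 ≤ i < 3 only unit tiles fit, so G(i) = 1.
Iterating the recurrence: G(3) = 2, G(4) = 3, G(5) = 4, G(6) = 6, G(7) = 9.

G(n) = G(n-1) + G(n-3), with G(i) = 1 for 0 ≤ i < 3; G(7) = 9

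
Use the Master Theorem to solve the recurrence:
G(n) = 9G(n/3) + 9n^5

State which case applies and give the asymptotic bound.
Master Theorem template: G(n) = a·G(n/b) + f(n).
Here: a=9, b=3, f(n)=9n^5
Compute log_b(a) = log_3(9) = 2.
f(n) = 9n^5 = Ω(n^(2+ε)) with ε = 3, and the regularity condition holds (a·f(n/b) = (a/b^5)·f(n) with a/b^5 = 3^-3 < 1). Case 3: G(n) = Θ(f(n)) = Θ(n^5).

Case 3: G(n) = Θ(n^5)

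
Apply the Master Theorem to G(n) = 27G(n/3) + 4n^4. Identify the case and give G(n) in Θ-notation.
Master Theorem template: G(n) = a·G(n/b) + f(n).
Here: a=27, b=3, f(n)=4n^4
Compute log_b(a) = log_3(27) = 3.
f(n) = 4n^4 = Ω(n^(3+ε)) with ε = 1, and the regularity condition holds (a·f(n/b) = (a/b^4)·f(n) with a/b^4 = 3^-1 < 1). Case 3: G(n) = Θ(f(n)) = Θ(n^4).

Case 3: G(n) = Θ(n^4)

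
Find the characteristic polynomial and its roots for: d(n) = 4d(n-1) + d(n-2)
Substitute d(n) = rⁿ and divide through by rⁿ⁻²: r² - 4r - 1 = 0
Discriminant: 4² + 4·1 = 20, not a perfect square, so by the quadratic formula r = (4 ± √20)/2.
General solution: d(n) = A·r₁ⁿ + B·r₂ⁿ where r₁,r₂ = (4 ± √20)/2

Characteristic: r² - 4r - 1 = 0, Roots: r = (4 ± √20)/2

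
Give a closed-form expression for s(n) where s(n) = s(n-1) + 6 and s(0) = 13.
Recurrence: s(n) = s(n-1) + 6, initial: s(0) = 13.
Each step adds 6, so s(n) = s(0) + 6n = 6n + 13.

s(n) = 6n + 13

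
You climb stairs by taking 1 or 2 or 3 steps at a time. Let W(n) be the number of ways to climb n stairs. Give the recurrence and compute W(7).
Condition on the size of the last step (1 to 3): before it there were n-1, …, n-3 stairs climbed, and these cases are disjoint, so W(n) = W(n-1) + W(n-2) + W(n-3) (order-3 linear recurrence).
Initial conditions by direct count (compositions of i into parts ≤ 3): W(1) = 1; W(2) = 2; W(3) = 4.
Iterating the recurrence: W(4) = 7, W(5) = 13, W(6) = 24, W(7) = 44.

W(n) = W(n-1) + W(n-2) + W(n-3), W(1) = 1, W(2) = 2, W(3) = 4; W(7) = 44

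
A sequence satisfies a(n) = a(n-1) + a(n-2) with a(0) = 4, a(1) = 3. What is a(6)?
Computing the sequence terms:
4, 3, 7, 10, 17, 27, 44

44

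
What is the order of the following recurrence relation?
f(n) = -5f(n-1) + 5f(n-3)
The order is the largest lag k for which f(n-k) appears. Here the deepest term is f(n-3), so the order is 3.

Order 3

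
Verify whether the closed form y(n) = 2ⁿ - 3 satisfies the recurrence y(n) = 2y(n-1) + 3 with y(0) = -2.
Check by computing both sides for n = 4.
From the recurrence with y(0) = -2:
  y(0) = -2, y(1) = -1, y(2) = 1, y(3) = 5, y(4) = 13
  so the recurrence gives y(4) = 13.
From the proposed closed form y(n) = 2ⁿ - 3:
  y(4) = 13.
Both sides give 13 at n = 4, and the initial condition(s) match, so the closed form is consistent.

Yes, the closed form is correct.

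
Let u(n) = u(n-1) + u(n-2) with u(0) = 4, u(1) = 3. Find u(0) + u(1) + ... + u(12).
Computing the sequence terms: 4, 3, 7, 10, 17, 27, 44, 71, 115, 186, 301, 487, 788
Adding these values together:

2060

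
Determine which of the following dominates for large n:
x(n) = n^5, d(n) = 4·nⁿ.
Comparing growth rates:
Growth-rate hierarchy: log n ≺ any polynomial ≺ any exponential cⁿ (c>1) ≺ n! ≺ nⁿ.
super-exponential nⁿ dominates polynomial degree 5 asymptotically.

d(n) grows faster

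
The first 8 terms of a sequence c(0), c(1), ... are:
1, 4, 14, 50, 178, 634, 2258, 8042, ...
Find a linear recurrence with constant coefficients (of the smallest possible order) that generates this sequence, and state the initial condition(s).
Look for the lowest-order linear relation among consecutive terms.
Observation: c(n) - 3·c(n-1) - (2)·c(n-2) = 0 holds for the shown terms, and no order-1 relation c(n) = α·c(n-1) + β fits.
Check at n=3: 3·14 + (2)·4 = 50. ✓

c(n) = 3c(n-1) + 2c(n-2), c(0) = 1, c(1) = 4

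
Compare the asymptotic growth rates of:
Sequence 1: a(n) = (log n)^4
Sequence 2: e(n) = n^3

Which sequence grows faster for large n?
Comparing growth rates:
Growth-rate hierarchy: log n ≺ any polynomial ≺ any exponential cⁿ (c>1) ≺ n! ≺ nⁿ.
polynomial degree 3 dominates polylogarithmic (log n)^4 asymptotically.

e(n) grows faster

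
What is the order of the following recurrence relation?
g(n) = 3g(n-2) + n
The order is the largest lag k for which g(n-k) appears. Here the deepest term is g(n-2) (the n term is non-homogeneous and does not affect the order), so the order is 2.

Order 2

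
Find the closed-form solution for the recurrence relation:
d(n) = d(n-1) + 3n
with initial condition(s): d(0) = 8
Recurrence: d(n) = d(n-1) + 3n, initial: d(0) = 8.
Telescoping: d(n) = d(0) + 3·Σᵢ₌₁ⁿ i = 8 + 3·n(n+1)/2.

d(n) = 3·n(n+1)/2 + 8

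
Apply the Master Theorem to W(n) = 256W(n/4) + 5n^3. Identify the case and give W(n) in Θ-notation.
Master Theorem template: W(n) = a·W(n/b) + f(n).
Here: a=256, b=4, f(n)=5n^3
Compute log_b(a) = log_4(256) = 4.
f(n) = 5n^3 = O(n^(4-ε)) with ε = 1. Case 1: W(n) = Θ(n^log_b(a)) = Θ(n^4).

Case 1: W(n) = Θ(n^4)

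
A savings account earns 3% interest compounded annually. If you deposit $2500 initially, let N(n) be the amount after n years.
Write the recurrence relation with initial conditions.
Each year the balance grows by 3%, i.e. is multiplied by 1 + 3/100 = 1.03, so N(n) = 1.03 × N(n-1). The initial deposit gives N(0) = 2500.
Unrolling gives the closed form N(n) = 2500 × (1.03)ⁿ.

N(n) = 1.03 × N(n-1), N(0) = 2500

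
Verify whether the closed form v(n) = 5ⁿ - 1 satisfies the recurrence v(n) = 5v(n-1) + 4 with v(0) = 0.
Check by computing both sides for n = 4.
From the recurrence with v(0) = 0:
  v(0) = 0, v(1) = 4, v(2) = 24, v(3) = 124, v(4) = 624
  so the recurrence gives v(4) = 624.
From the proposed closed form v(n) = 5ⁿ - 1:
  v(4) = 624.
Both sides give 624 at n = 4, and the initial condition(s) match, so the closed form is consistent.

Yes, the closed form is correct.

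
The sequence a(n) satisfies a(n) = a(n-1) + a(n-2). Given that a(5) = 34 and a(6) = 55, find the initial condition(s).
Work backwards using a(k) = a(k+2) - a(k+1):
a(4) = a(6) - a(5) = 55 - 34 = 21
a(3) = a(5) - a(4) = 34 - 21 = 13
a(2) = a(4) - a(3) = 21 - 13 = 8
a(1) = a(3) - a(2) = 13 - 8 = 5
a(0) = a(2) - a(1) = 8 - 5 = 3

a(0) = 3, a(1) = 5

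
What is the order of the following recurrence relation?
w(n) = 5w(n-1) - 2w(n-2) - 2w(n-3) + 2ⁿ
The order is the largest lag k for which w(n-k) appears. Here the deepest term is w(n-3) (the 2ⁿ term is non-homogeneous and does not affect the order), so the order is 3.

Order 3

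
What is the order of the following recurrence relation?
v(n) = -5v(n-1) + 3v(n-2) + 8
The order is the largest lag k for which v(n-k) appears. Here the deepest term is v(n-2) (the 8 term is non-homogeneous and does not affect the order), so the order is 2.

Order 2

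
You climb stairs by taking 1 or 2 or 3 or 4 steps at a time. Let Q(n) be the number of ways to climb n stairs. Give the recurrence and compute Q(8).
Condition on the size of the last step (1 to 4): before it there were n-1, …, n-4 stairs climbed, and these cases are disjoint, so Q(n) = Q(n-1) + Q(n-2) + Q(n-3) + Q(n-4) (order-4 linear recurrence).
Initial conditions by direct count (compositions of i into parts ≤ 4): Q(1) = 1; Q(2) = 2; Q(3) = 4; Q(4) = 8.
Iterating the recurrence: Q(5) = 15, Q(6) = 29, Q(7) = 56, Q(8) = 108.

Q(n) = Q(n-1) + Q(n-2) + Q(n-3) + Q(n-4), Q(1) = 1, Q(2) = 2, Q(3) = 4, Q(4) = 8; Q(8) = 108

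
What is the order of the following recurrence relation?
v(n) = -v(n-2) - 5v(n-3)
The order is the largest lag k for which v(n-k) appears. Here the deepest term is v(n-3), so the order is 3.

Order 3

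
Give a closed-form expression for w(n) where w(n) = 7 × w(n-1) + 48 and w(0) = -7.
Recurrence: w(n) = 7 × w(n-1) + 48, initial: w(0) = -7.
Try w(n) = A·7ⁿ + C. Substituting: A·7ⁿ + C = 7(A·7ⁿ⁻¹ + C) + 48 = A·7ⁿ + 7C + 48, so C = 7C + 48, giving C = -8. Then w(0) = A - 8 = -7 gives A = 1.

w(n) = 7ⁿ - 8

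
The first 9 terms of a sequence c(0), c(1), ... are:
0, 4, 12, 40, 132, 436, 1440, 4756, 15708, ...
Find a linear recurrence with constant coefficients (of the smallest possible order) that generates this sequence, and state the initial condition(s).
Look for the lowest-order linear relation among consecutive terms.
Observation: c(n) - 3·c(n-1) - (1)·c(n-2) = 0 holds for the shown terms, and no order-1 relation c(n) = α·c(n-1) + β fits.
Check at n=3: 3·12 + (1)·4 = 40. ✓

c(n) = 3c(n-1) + c(n-2), c(0) = 0, c(1) = 4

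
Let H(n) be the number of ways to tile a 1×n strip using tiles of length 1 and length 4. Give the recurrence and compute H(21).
Condition on the last tile: it has length 1 (leaving a 1×(n-1) strip) or length 4 (leaving a 1×(n-4) strip), so H(n) = H(n-1) + H(n-4) (order-4 linear recurrence).
For 0 ≤ i < 4 only unit tiles fit, so H(i) = 1.
Iterating the recurrence: H(4) = 2, H(5) = 3, H(6) = 4, H(7) = 5, H(8) = 7, H(9) = 10, H(10) = 14, H(11) = 19, H(12) = 26, H(13) = 36, H(14) = 50, H(15) = 69, H(16) = 95, H(17) = 131, H(18) = 181, H(19) = 250, H(20) = 345, H(21) = 476.

H(n) = H(n-1) + H(n-4), with H(i) = 1 for 0 ≤ i < 4; H(21) = 476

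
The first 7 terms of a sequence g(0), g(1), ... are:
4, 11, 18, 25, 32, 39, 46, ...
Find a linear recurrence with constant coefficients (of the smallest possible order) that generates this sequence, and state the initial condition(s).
Look for the lowest-order linear relation among consecutive terms.
Observation: consecutive differences are constant (= 7).
Check at n=2: 1·11 + 7 = 18. ✓

g(n) = g(n-1) + 7, g(0) = 4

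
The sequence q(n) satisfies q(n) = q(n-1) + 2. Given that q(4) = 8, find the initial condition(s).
q(4) = q(0) + 4·2, so q(0) = 8 - 8 = 0.

q(0) = 0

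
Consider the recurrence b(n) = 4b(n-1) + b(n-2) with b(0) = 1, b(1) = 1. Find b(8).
Computing the sequence terms:
1, 1, 5, 21, 89, 377, 1597, 6765, 28657

28657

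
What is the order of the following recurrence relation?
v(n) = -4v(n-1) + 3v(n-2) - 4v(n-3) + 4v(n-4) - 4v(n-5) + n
The order is the largest lag k for which v(n-k) appears. Here the deepest term is v(n-5) (the n term is non-homogeneous and does not affect the order), so the order is 5.

Order 5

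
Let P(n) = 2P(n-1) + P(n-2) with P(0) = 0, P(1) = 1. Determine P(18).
Computing the sequence terms:
0, 1, 2, 5, 12, 29, 70, 169, 408, 985, 2378, 5741, 13860, 33461, 80782, 195025, 470832, 1136689, 2744210

2744210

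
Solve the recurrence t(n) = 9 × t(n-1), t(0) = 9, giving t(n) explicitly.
Recurrence: t(n) = 9 × t(n-1), initial: t(0) = 9.
Each term is 9 times the previous, so this is geometric with ratio 9. After n steps: t(n) = t(0)·9ⁿ = 9·9ⁿ.

t(n) = 9·9ⁿ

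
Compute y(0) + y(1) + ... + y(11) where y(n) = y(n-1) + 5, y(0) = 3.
Computing the sequence terms: 3, 8, 13, 18, 23, 28, 33, 38, 43, 48, 53, 58
Adding these values together:

366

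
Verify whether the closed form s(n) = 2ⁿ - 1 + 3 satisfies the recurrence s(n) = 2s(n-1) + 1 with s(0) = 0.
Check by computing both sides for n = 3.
From the recurrence with s(0) = 0:
  s(0) = 0, s(1) = 1, s(2) = 3, s(3) = 7
  so the recurrence gives s(3) = 7.
From the proposed closed form s(n) = 2ⁿ - 1 + 3:
  s(3) = 10.
The recurrence gives 7 but the closed form gives 10, so the closed form does not satisfy the recurrence.

No, the closed form is incorrect.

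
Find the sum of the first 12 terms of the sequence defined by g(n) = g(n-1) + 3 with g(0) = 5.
Computing the sequence terms: 5, 8, 11, 14, 17, 20, 23, 26, 29, 32, 35, 38
Adding these values together:

258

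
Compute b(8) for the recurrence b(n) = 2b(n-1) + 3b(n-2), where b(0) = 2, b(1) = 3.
Computing the sequence terms:
2, 3, 12, 33, 102, 303, 912, 2733, 8202

8202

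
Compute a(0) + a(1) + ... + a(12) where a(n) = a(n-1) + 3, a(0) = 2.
Computing the sequence terms: 2, 5, 8, 11, 14, 17, 20, 23, 26, 29, 32, 35, 38
Adding these values together:

260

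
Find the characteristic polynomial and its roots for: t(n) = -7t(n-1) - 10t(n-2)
Substitute t(n) = rⁿ and divide through by rⁿ⁻²: r² + 7r + 10 = 0
Factor: (r + 2)(r + 5) = 0, so r = -2, -5.
General solution: t(n) = A·(-2)ⁿ + B·(-5)ⁿ

Characteristic: r² + 7r + 10 = 0, Roots: r = -2, -5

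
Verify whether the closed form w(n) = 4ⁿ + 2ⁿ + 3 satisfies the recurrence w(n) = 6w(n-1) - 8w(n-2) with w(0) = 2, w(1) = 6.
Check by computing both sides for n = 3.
From the recurrence with w(0) = 2, w(1) = 6:
  w(0) = 2, w(1) = 6, w(2) = 20, w(3) = 72
  so the recurrence gives w(3) = 72.
From the proposed closed form w(n) = 4ⁿ + 2ⁿ + 3:
  w(3) = 75.
The recurrence gives 72 but the closed form gives 75, so the closed form does not satisfy the recurrence.

No, the closed form is incorrect.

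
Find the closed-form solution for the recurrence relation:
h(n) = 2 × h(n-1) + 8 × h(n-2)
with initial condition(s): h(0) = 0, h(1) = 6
Recurrence: h(n) = 2 × h(n-1) + 8 × h(n-2), initial: h(0) = 0, h(1) = 6.
Characteristic equation: r² - 2r - 8 = 0, which factors as (r - 4)(r + 2) = 0, so r = 4, -2. General solution h(n) = A·4ⁿ + B·(-2)ⁿ. From h(0) = 0: A + B = 0. From h(1) = 6: 4A - 2B = 6. Solving gives A = 1, B = -1.

h(n) = 4ⁿ - (-2)ⁿ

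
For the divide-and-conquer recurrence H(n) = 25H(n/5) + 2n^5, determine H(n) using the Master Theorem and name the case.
Master Theorem template: H(n) = a·H(n/b) + f(n).
Here: a=25, b=5, f(n)=2n^5
Compute log_b(a) = log_5(25) = 2.
f(n) = 2n^5 = Ω(n^(2+ε)) with ε = 3, and the regularity condition holds (a·f(n/b) = (a/b^5)·f(n) with a/b^5 = 5^-3 < 1). Case 3: H(n) = Θ(f(n)) = Θ(n^5).

Case 3: H(n) = Θ(n^5)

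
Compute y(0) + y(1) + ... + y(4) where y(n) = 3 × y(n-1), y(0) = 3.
Computing the sequence terms: 3, 9, 27, 81, 243
Adding these values together:

363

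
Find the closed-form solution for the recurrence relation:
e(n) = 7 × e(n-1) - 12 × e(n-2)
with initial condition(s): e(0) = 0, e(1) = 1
Recurrence: e(n) = 7 × e(n-1) - 12 × e(n-2), initial: e(0) = 0, e(1) = 1.
Characteristic equation: r² - 7r + 12 = 0, which factors as (r - 4)(r - 3) = 0, so r = 4, 3. General solution e(n) = A·4ⁿ + B·3ⁿ. From e(0) = 0: A + B = 0. From e(1) = 1: 4A + 3B = 1. Solving gives A = 1, B = -1.

e(n) = 4ⁿ - 3ⁿ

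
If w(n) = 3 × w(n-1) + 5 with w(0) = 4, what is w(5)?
Computing step by step:
w(0) = 4
w(1) = 3 × 4 + 5 = 17
w(2) = 3 × 17 + 5 = 56
w(3) = 3 × 56 + 5 = 173
w(4) = 3 × 173 + 5 = 524
w(5) = 3 × 524 + 5 = 1577

1577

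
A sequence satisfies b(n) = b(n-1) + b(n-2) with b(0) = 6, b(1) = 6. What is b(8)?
Computing the sequence terms:
6, 6, 12, 18, 30, 48, 78, 126, 204

204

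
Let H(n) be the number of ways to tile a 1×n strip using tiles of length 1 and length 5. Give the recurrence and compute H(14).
Condition on the last tile: it has length 1 (leaving a 1×(n-1) strip) or length 5 (leaving a 1×(n-5) strip), so H(n) = H(n-1) + H(n-5) (order-5 linear recurrence).
For 0 ≤ i < 5 only unit tiles fit, so H(i) = 1.
Iterating the recurrence: H(5) = 2, H(6) = 3, H(7) = 4, H(8) = 5, H(9) = 6, H(10) = 8, H(11) = 11, H(12) = 15, H(13) = 20, H(14) = 26.

H(n) = H(n-1) + H(n-5), with H(i) = 1 for 0 ≤ i < 5; H(14) = 26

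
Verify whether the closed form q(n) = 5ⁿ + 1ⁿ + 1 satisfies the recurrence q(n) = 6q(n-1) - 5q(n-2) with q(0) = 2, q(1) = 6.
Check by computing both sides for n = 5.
From the recurrence with q(0) = 2, q(1) = 6:
  q(0) = 2, q(1) = 6, q(2) = 26, q(3) = 126, q(4) = 626, q(5) = 3126
  so the recurrence gives q(5) = 3126.
From the proposed closed form q(n) = 5ⁿ + 1ⁿ + 1:
  q(5) = 3127.
The recurrence gives 3126 but the closed form gives 3127, so the closed form does not satisfy the recurrence.

No, the closed form is incorrect.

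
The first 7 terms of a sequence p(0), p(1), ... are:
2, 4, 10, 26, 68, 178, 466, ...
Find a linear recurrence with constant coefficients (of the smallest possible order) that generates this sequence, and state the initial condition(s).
Look for the lowest-order linear relation among consecutive terms.
Observation: p(n) - 3·p(n-1) - (-1)·p(n-2) = 0 holds for the shown terms, and no order-1 relation p(n) = α·p(n-1) + β fits.
Check at n=3: 3·10 + (-1)·4 = 26. ✓

p(n) = 3p(n-1) - p(n-2), p(0) = 2, p(1) = 4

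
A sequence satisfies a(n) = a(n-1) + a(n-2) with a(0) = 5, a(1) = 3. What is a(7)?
Computing the sequence terms:
5, 3, 8, 11, 19, 30, 49, 79

79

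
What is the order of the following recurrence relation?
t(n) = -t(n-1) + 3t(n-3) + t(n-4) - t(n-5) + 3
The order is the largest lag k for which t(n-k) appears. Here the deepest term is t(n-5) (the 3 term is non-homogeneous and does not affect the order), so the order is 5.

Order 5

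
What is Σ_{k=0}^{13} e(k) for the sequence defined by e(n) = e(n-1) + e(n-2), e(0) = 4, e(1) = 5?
Computing the sequence terms: 4, 5, 9, 14, 23, 37, 60, 97, 157, 254, 411, 665, 1076, 1741
Adding these values together:

4553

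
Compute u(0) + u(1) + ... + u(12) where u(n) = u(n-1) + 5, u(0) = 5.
Computing the sequence terms: 5, 10, 15, 20, 25, 30, 35, 40, 45, 50, 55, 60, 65
Adding these values together:

455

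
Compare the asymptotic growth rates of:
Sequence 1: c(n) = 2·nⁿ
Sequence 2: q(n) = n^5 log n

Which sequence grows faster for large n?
Comparing growth rates:
Growth-rate hierarchy: log n ≺ any polynomial ≺ any exponential cⁿ (c>1) ≺ n! ≺ nⁿ.
super-exponential nⁿ dominates polynomial degree 5 (with log factor) asymptotically.

c(n) grows faster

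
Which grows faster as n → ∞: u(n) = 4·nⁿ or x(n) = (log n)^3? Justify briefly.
Comparing growth rates:
Growth-rate hierarchy: log n ≺ any polynomial ≺ any exponential cⁿ (c>1) ≺ n! ≺ nⁿ.
super-exponential nⁿ dominates polylogarithmic (log n)^3 asymptotically.

u(n) grows faster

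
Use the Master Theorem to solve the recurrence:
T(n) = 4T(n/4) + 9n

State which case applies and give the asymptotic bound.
Master Theorem template: T(n) = a·T(n/b) + f(n).
Here: a=4, b=4, f(n)=9n
Compute log_b(a) = log_4(4) = 1.
f(n) = 9n = Θ(n). Case 2: T(n) = Θ(n log n).

Case 2: T(n) = Θ(n log n)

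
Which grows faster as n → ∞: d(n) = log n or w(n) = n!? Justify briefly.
Comparing growth rates:
Growth-rate hierarchy: log n ≺ any polynomial ≺ any exponential cⁿ (c>1) ≺ n! ≺ nⁿ.
factorial dominates logarithmic asymptotically.

w(n) grows faster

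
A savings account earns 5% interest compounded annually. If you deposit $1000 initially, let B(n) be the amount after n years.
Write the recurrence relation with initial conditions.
Each year the balance grows by 5%, i.e. is multiplied by 1 + 5/100 = 1.05, so B(n) = 1.05 × B(n-1). The initial deposit gives B(0) = 1000.
Unrolling gives the closed form B(n) = 1000 × (1.05)ⁿ.

B(n) = 1.05 × B(n-1), B(0) = 1000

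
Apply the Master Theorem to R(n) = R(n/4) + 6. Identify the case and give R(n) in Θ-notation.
Master Theorem template: R(n) = a·R(n/b) + f(n).
Here: a=1, b=4, f(n)=6
Compute log_b(a) = log_4(1) = 0.
f(n) = 6 = Θ(1). Case 2: R(n) = Θ(log n).

Case 2: R(n) = Θ(log n)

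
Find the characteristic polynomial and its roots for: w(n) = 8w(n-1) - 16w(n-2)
Substitute w(n) = rⁿ and divide through by rⁿ⁻²: r² - 8r + 16 = 0
Factor: (r - 4)² = 0, so r = 4 (double root).
General solution: w(n) = (A + Bn)·4ⁿ

Characteristic: r² - 8r + 16 = 0, Roots: r = 4 (double root)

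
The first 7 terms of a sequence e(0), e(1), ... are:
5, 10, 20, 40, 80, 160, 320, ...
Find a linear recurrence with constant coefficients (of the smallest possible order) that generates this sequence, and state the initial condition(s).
Look for the lowest-order linear relation among consecutive terms.
Observation: each term is 2× the previous.
Check at n=2: 2·10 = 20. ✓

e(n) = 2 × e(n-1), e(0) = 5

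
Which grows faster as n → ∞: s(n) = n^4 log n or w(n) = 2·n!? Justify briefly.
Comparing growth rates:
Growth-rate hierarchy: log n ≺ any polynomial ≺ any exponential cⁿ (c>1) ≺ n! ≺ nⁿ.
factorial dominates polynomial degree 4 (with log factor) asymptotically.

w(n) grows faster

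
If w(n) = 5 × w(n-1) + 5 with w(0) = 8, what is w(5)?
Computing step by step:
w(0) = 8
w(1) = 5 × 8 + 5 = 45
w(2) = 5 × 45 + 5 = 230
w(3) = 5 × 230 + 5 = 1155
w(4) = 5 × 1155 + 5 = 5780
w(5) = 5 × 5780 + 5 = 28905

28905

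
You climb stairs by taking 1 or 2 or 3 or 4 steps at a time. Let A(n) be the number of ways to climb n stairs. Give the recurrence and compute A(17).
Condition on the size of the last step (1 to 4): before it there were n-1, …, n-4 stairs climbed, and these cases are disjoint, so A(n) = A(n-1) + A(n-2) + A(n-3) + A(n-4) (order-4 linear recurrence).
Initial conditions by direct count (compositions of i into parts ≤ 4): A(1) = 1; A(2) = 2; A(3) = 4; A(4) = 8.
Iterating the recurrence: A(5) = 15, A(6) = 29, A(7) = 56, A(8) = 108, A(9) = 208, A(10) = 401, A(11) = 773, A(12) = 1490, A(13) = 2872, A(14) = 5536, A(15) = 10671, A(16) = 20569, A(17) = 39648.

A(n) = A(n-1) + A(n-2) + A(n-3) + A(n-4), A(1) = 1, A(2) = 2, A(3) = 4, A(4) = 8; A(17) = 39648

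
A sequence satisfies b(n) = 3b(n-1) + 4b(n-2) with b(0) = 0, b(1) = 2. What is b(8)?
Computing the sequence terms:
0, 2, 6, 26, 102, 410, 1638, 6554, 26214

26214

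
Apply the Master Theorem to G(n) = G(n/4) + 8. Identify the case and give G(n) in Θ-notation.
Master Theorem template: G(n) = a·G(n/b) + f(n).
Here: a=1, b=4, f(n)=8
Compute log_b(a) = log_4(1) = 0.
f(n) = 8 = Θ(1). Case 2: G(n) = Θ(log n).

Case 2: G(n) = Θ(log n)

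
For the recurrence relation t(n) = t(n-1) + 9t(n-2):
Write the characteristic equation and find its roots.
Substitute t(n) = rⁿ and divide through by rⁿ⁻²: r² - r - 9 = 0
Discriminant: 1² + 4·9 = 37, not a perfect square, so by the quadratic formula r = (1 ± √37)/2.
General solution: t(n) = A·r₁ⁿ + B·r₂ⁿ where r₁,r₂ = (1 ± √37)/2

Characteristic: r² - r - 9 = 0, Roots: r = (1 ± √37)/2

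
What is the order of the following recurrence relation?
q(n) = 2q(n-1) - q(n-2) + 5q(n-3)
The order is the largest lag k for which q(n-k) appears. Here the deepest term is q(n-3), so the order is 3.

Order 3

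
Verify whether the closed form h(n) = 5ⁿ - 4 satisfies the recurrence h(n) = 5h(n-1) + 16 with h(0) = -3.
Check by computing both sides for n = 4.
From the recurrence with h(0) = -3:
  h(0) = -3, h(1) = 1, h(2) = 21, h(3) = 121, h(4) = 621
  so the recurrence gives h(4) = 621.
From the proposed closed form h(n) = 5ⁿ - 4:
  h(4) = 621.
Both sides give 621 at n = 4, and the initial condition(s) match, so the closed form is consistent.

Yes, the closed form is correct.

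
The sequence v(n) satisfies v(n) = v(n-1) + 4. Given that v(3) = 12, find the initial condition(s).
v(3) = v(0) + 3·4, so v(0) = 12 - 12 = 0.

v(0) = 0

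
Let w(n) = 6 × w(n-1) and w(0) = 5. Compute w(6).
Computing step by step:
w(0) = 5
w(1) = 6 × 5 = 30
w(2) = 6 × 30 = 180
w(3) = 6 × 180 = 1080
w(4) = 6 × 1080 = 6480
w(5) = 6 × 6480 = 38880
w(6) = 6 × 38880 = 233280

233280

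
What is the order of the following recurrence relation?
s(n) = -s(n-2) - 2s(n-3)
The order is the largest lag k for which s(n-k) appears. Here the deepest term is s(n-3), so the order is 3.

Order 3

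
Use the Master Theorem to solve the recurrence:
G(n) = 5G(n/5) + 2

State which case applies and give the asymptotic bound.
Master Theorem template: G(n) = a·G(n/b) + f(n).
Here: a=5, b=5, f(n)=2
Compute log_b(a) = log_5(5) = 1.
f(n) = 2 = O(n^(1-ε)) with ε = 1. Case 1: G(n) = Θ(n^log_b(a)) = Θ(n).

Case 1: G(n) = Θ(n)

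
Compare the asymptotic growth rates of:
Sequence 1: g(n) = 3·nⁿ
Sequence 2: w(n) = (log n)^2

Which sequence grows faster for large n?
Comparing growth rates:
Growth-rate hierarchy: log n ≺ any polynomial ≺ any exponential cⁿ (c>1) ≺ n! ≺ nⁿ.
super-exponential nⁿ dominates polylogarithmic (log n)^2 asymptotically.

g(n) grows faster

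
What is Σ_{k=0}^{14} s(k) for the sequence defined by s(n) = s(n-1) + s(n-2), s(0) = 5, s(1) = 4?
Computing the sequence terms: 5, 4, 9, 13, 22, 35, 57, 92, 149, 241, 390, 631, 1021, 1652, 2673
Adding these values together:

6994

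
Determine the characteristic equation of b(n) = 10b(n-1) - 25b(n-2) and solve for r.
Substitute b(n) = rⁿ and divide through by rⁿ⁻²: r² - 10r + 25 = 0
Factor: (r - 5)² = 0, so r = 5 (double root).
General solution: b(n) = (A + Bn)·5ⁿ

Characteristic: r² - 10r + 25 = 0, Roots: r = 5 (double root)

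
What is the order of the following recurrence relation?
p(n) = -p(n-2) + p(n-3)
The order is the largest lag k for which p(n-k) appears. Here the deepest term is p(n-3), so the order is 3.

Order 3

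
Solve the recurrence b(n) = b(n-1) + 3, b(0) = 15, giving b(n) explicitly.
Recurrence: b(n) = b(n-1) + 3, initial: b(0) = 15.
Each step adds 3, so b(n) = b(0) + 3n = 3n + 15.

b(n) = 3n + 15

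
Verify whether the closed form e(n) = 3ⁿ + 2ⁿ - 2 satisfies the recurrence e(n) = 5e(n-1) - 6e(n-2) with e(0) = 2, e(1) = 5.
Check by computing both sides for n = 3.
From the recurrence with e(0) = 2, e(1) = 5:
  e(0) = 2, e(1) = 5, e(2) = 13, e(3) = 35
  so the recurrence gives e(3) = 35.
From the proposed closed form e(n) = 3ⁿ + 2ⁿ - 2:
  e(3) = 33.
The recurrence gives 35 but the closed form gives 33, so the closed form does not satisfy the recurrence.

No, the closed form is incorrect.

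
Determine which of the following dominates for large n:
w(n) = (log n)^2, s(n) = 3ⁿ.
Comparing growth rates:
Growth-rate hierarchy: log n ≺ any polynomial ≺ any exponential cⁿ (c>1) ≺ n! ≺ nⁿ.
exponential base 3 dominates polylogarithmic (log n)^2 asymptotically.

s(n) grows faster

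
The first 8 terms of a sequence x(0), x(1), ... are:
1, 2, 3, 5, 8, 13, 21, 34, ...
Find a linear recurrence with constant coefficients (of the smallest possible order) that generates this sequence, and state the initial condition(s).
Look for the lowest-order linear relation among consecutive terms.
Observation: x(n) - 1·x(n-1) - (1)·x(n-2) = 0 holds for the shown terms, and no order-1 relation x(n) = α·x(n-1) + β fits.
Check at n=3: 1·3 + (1)·2 = 5. ✓

x(n) = x(n-1) + x(n-2), x(0) = 1, x(1) = 2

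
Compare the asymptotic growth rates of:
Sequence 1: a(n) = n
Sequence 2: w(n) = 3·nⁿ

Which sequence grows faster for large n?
Comparing growth rates:
Growth-rate hierarchy: log n ≺ any polynomial ≺ any exponential cⁿ (c>1) ≺ n! ≺ nⁿ.
super-exponential nⁿ dominates polynomial degree 1 asymptotically.

w(n) grows faster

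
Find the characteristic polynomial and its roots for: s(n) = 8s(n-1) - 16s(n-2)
Substitute s(n) = rⁿ and divide through by rⁿ⁻²: r² - 8r + 16 = 0
Factor: (r - 4)² = 0, so r = 4 (double root).
General solution: s(n) = (A + Bn)·4ⁿ

Characteristic: r² - 8r + 16 = 0, Roots: r = 4 (double root)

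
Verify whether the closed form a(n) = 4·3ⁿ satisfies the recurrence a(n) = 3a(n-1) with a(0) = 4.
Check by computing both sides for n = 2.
From the recurrence with a(0) = 4:
  a(0) = 4, a(1) = 12, a(2) = 36
  so the recurrence gives a(2) = 36.
From the proposed closed form a(n) = 4·3ⁿ:
  a(2) = 36.
Both sides give 36 at n = 2, and the initial condition(s) match, so the closed form is consistent.

Yes, the closed form is correct.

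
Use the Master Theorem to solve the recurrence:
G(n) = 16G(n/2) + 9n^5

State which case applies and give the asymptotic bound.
Master Theorem template: G(n) = a·G(n/b) + f(n).
Here: a=16, b=2, f(n)=9n^5
Compute log_b(a) = log_2(16) = 4.
f(n) = 9n^5 = Ω(n^(4+ε)) with ε = 1, and the regularity condition holds (a·f(n/b) = (a/b^5)·f(n) with a/b^5 = 2^-1 < 1). Case 3: G(n) = Θ(f(n)) = Θ(n^5).

Case 3: G(n) = Θ(n^5)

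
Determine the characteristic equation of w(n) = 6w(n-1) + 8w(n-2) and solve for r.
Substitute w(n) = rⁿ and divide through by rⁿ⁻²: r² - 6r - 8 = 0
Discriminant: 6² + 4·8 = 68, not a perfect square, so by the quadratic formula r = (6 ± √68)/2.
General solution: w(n) = A·r₁ⁿ + B·r₂ⁿ where r₁,r₂ = (6 ± √68)/2

Characteristic: r² - 6r - 8 = 0, Roots: r = (6 ± √68)/2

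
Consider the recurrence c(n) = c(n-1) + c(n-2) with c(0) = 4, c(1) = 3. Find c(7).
Computing the sequence terms:
4, 3, 7, 10, 17, 27, 44, 71

71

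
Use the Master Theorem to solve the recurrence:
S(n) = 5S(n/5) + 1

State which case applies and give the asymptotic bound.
Master Theorem template: S(n) = a·S(n/b) + f(n).
Here: a=5, b=5, f(n)=1
Compute log_b(a) = log_5(5) = 1.
f(n) = 1 = O(n^(1-ε)) with ε = 1. Case 1: S(n) = Θ(n^log_b(a)) = Θ(n).

Case 1: S(n) = Θ(n)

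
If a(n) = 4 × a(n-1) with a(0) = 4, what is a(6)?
Computing step by step:
a(0) = 4
a(1) = 4 × 4 = 16
a(2) = 4 × 16 = 64
a(3) = 4 × 64 = 256
a(4) = 4 × 256 = 1024
a(5) = 4 × 1024 = 4096
a(6) = 4 × 4096 = 16384

16384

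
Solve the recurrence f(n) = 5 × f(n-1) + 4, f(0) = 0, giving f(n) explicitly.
Recurrence: f(n) = 5 × f(n-1) + 4, initial: f(0) = 0.
Try f(n) = A·5ⁿ + C. Substituting: A·5ⁿ + C = 5(A·5ⁿ⁻¹ + C) + 4 = A·5ⁿ + 5C + 4, so C = 5C + 4, giving C = -1. Then f(0) = A - 1 = 0 gives A = 1.

f(n) = 5ⁿ - 1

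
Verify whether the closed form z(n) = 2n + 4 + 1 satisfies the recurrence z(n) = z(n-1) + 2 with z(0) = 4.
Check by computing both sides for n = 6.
From the recurrence with z(0) = 4:
  z(0) = 4, z(1) = 6, z(2) = 8, z(3) = 10, z(4) = 12, z(5) = 14, z(6) = 16
  so the recurrence gives z(6) = 16.
From the proposed closed form z(n) = 2n + 4 + 1:
  z(6) = 17.
The recurrence gives 16 but the closed form gives 17, so the closed form does not satisfy the recurrence.

No, the closed form is incorrect.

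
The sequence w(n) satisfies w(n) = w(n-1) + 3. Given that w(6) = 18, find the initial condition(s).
w(6) = w(0) + 6·3, so w(0) = 18 - 18 = 0.

w(0) = 0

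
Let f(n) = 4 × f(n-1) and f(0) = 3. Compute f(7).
Computing step by step:
f(0) = 3
f(1) = 4 × 3 = 12
f(2) = 4 × 12 = 48
f(3) = 4 × 48 = 192
f(4) = 4 × 192 = 768
f(5) = 4 × 768 = 3072
f(6) = 4 × 3072 = 12288
f(7) = 4 × 12288 = 49152

49152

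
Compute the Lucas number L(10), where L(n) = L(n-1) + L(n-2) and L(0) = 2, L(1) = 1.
Computing the sequence terms:
2, 1, 3, 4, 7, 11, 18, 29, 47, 76, 123

123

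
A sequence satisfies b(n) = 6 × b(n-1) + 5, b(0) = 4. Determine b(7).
Computing step by step:
b(0) = 4
b(1) = 6 × 4 + 5 = 29
b(2) = 6 × 29 + 5 = 179
b(3) = 6 × 179 + 5 = 1079
b(4) = 6 × 1079 + 5 = 6479
b(5) = 6 × 6479 + 5 = 38879
b(6) = 6 × 38879 + 5 = 233279
b(7) = 6 × 233279 + 5 = 1399679

1399679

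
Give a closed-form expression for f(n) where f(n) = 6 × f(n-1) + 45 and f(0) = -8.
Recurrence: f(n) = 6 × f(n-1) + 45, initial: f(0) = -8.
Try f(n) = A·6ⁿ + C. Substituting: A·6ⁿ + C = 6(A·6ⁿ⁻¹ + C) + 45 = A·6ⁿ + 6C + 45, so C = 6C + 45, giving C = -9. Then f(0) = A - 9 = -8 gives A = 1.

f(n) = 6ⁿ - 9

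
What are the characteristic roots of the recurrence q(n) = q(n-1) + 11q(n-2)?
Substitute q(n) = rⁿ and divide through by rⁿ⁻²: r² - r - 11 = 0
Discriminant: 1² + 4·11 = 45, not a perfect square, so by the quadratic formula r = (1 ± √45)/2.
General solution: q(n) = A·r₁ⁿ + B·r₂ⁿ where r₁,r₂ = (1 ± √45)/2

Characteristic: r² - r - 11 = 0, Roots: r = (1 ± √45)/2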